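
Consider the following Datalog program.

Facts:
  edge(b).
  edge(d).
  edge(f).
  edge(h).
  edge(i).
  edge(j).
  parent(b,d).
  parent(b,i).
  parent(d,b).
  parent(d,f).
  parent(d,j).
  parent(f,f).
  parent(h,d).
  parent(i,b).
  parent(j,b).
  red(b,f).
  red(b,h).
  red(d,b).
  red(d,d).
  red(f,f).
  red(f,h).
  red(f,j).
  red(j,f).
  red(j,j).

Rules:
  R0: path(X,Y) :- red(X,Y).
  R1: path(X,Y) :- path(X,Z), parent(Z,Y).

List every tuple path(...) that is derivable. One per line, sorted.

path(b,b)
path(b,d)
path(b,f)
path(b,h)
path(b,i)
path(b,j)
path(d,b)
path(d,d)
path(d,f)
path(d,i)
path(d,j)
path(f,b)
path(f,d)
path(f,f)
path(f,h)
path(f,i)
path(f,j)
path(j,b)
path(j,d)
path(j,f)
path(j,i)
path(j,j)

round 1: derive path(b,f) via R0 from red(b,f)
round 1: derive path(b,h) via R0 from red(b,h)
round 1: derive path(d,b) via R0 from red(d,b)
round 1: derive path(d,d) via R0 from red(d,d)
round 1: derive path(f,f) via R0 from red(f,f)
round 1: derive path(f,h) via R0 from red(f,h)
round 1: derive path(f,j) via R0 from red(f,j)
round 1: derive path(j,f) via R0 from red(j,f)
round 1: derive path(j,j) via R0 from red(j,j)
round 2: derive path(b,d) via R1 from path(b,h), parent(h,d)
round 2: derive path(d,f) via R1 from path(d,d), parent(d,f)
round 2: derive path(d,i) via R1 from path(d,b), parent(b,i)
round 2: derive path(d,j) via R1 from path(d,d), parent(d,j)
round 2: derive path(f,b) via R1 from path(f,j), parent(j,b)
round 2: derive path(f,d) via R1 from path(f,h), parent(h,d)
round 2: derive path(j,b) via R1 from path(j,j), parent(j,b)
round 3: derive path(b,b) via R1 from path(b,d), parent(d,b)
round 3: derive path(b,j) via R1 from path(b,d), parent(d,j)
round 3: derive path(f,i) via R1 from path(f,b), parent(b,i)
round 3: derive path(j,d) via R1 from path(j,b), parent(b,d)
round 3: derive path(j,i) via R1 from path(j,b), parent(b,i)
round 4: derive path(b,i) via R1 from path(b,b), parent(b,i)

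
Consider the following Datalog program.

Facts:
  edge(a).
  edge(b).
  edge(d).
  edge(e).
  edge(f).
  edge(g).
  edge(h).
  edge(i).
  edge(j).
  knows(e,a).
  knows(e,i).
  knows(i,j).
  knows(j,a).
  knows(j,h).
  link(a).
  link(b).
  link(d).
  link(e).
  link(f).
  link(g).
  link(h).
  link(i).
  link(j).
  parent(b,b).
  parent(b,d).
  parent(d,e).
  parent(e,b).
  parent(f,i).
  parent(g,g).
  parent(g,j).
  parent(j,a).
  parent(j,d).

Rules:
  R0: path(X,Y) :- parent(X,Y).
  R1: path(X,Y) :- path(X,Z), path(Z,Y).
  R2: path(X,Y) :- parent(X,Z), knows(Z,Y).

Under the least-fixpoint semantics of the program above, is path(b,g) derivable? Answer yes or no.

no

round 1: derive path(b,b) via R0 from parent(b,b)
round 1: derive path(b,d) via R0 from parent(b,d)
round 1: derive path(d,e) via R0 from parent(d,e)
round 1: derive path(e,b) via R0 from parent(e,b)
round 1: derive path(f,i) via R0 from parent(f,i)
round 1: derive path(g,g) via R0 from parent(g,g)
round 1: derive path(g,j) via R0 from parent(g,j)
round 1: derive path(j,a) via R0 from parent(j,a)
round 1: derive path(j,d) via R0 from parent(j,d)
round 1: derive path(d,a) via R2 from parent(d,e), knows(e,a)
round 1: derive path(d,i) via R2 from parent(d,e), knows(e,i)
round 1: derive path(f,j) via R2 from parent(f,i), knows(i,j)
round 1: derive path(g,a) via R2 from parent(g,j), knows(j,a)
round 1: derive path(g,h) via R2 from parent(g,j), knows(j,h)
round 2: derive path(b,a) via R1 from path(b,d), path(d,a)
round 2: derive path(b,e) via R1 from path(b,d), path(d,e)
round 2: derive path(b,i) via R1 from path(b,d), path(d,i)
round 2: derive path(d,b) via R1 from path(d,e), path(e,b)
round 2: derive path(e,d) via R1 from path(e,b), path(b,d)
round 2: derive path(f,a) via R1 from path(f,j), path(j,a)
round 2: derive path(f,d) via R1 from path(f,j), path(j,d)
round 2: derive path(g,d) via R1 from path(g,j), path(j,d)
round 2: derive path(j,e) via R1 from path(j,d), path(d,e)
round 2: derive path(j,i) via R1 from path(j,d), path(d,i)
round 3: derive path(d,d) via R1 from path(d,b), path(b,d)
round 3: derive path(e,a) via R1 from path(e,b), path(b,a)
round 3: derive path(e,e) via R1 from path(e,b), path(b,e)
round 3: derive path(e,i) via R1 from path(e,b), path(b,i)
round 3: derive path(f,b) via R1 from path(f,d), path(d,b)
round 3: derive path(f,e) via R1 from path(f,d), path(d,e)
round 3: derive path(g,b) via R1 from path(g,d), path(d,b)
round 3: derive path(g,e) via R1 from path(g,d), path(d,e)
round 3: derive path(g,i) via R1 from path(g,d), path(d,i)
round 3: derive path(j,b) via R1 from path(j,d), path(d,b)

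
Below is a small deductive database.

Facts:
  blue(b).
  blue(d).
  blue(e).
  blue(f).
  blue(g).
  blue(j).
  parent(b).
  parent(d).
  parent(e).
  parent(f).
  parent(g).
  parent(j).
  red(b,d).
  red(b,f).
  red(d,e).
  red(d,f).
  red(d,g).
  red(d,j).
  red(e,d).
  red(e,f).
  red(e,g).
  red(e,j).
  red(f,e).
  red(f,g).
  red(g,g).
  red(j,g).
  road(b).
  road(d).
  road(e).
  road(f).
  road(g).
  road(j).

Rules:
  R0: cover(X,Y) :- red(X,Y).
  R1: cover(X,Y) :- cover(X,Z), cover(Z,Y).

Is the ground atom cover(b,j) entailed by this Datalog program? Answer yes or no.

round 1: derive cover(b,d) via R0 from red(b,d)
round 1: derive cover(b,f) via R0 from red(b,f)
round 1: derive cover(d,e) via R0 from red(d,e)
round 1: derive cover(d,f) via R0 from red(d,f)
round 1: derive cover(d,g) via R0 from red(d,g)
round 1: derive cover(d,j) via R0 from red(d,j)
round 1: derive cover(e,d) via R0 from red(e,d)
round 1: derive cover(e,f) via R0 from red(e,f)
round 1: derive cover(e,g) via R0 from red(e,g)
round 1: derive cover(e,j) via R0 from red(e,j)
round 1: derive cover(f,e) via R0 from red(f,e)
round 1: derive cover(f,g) via R0 from red(f,g)
round 1: derive cover(g,g) via R0 from red(g,g)
round 1: derive cover(j,g) via R0 from red(j,g)
round 2: derive cover(b,e) via R1 from cover(b,d), cover(d,e)
round 2: derive cover(b,g) via R1 from cover(b,d), cover(d,g)
round 2: derive cover(b,j) via R1 from cover(b,d), cover(d,j)
round 2: derive cover(d,d) via R1 from cover(d,e), cover(e,d)
round 2: derive cover(e,e) via R1 from cover(e,d), cover(d,e)
round 2: derive cover(f,d) via R1 from cover(f,e), cover(e,d)
round 2: derive cover(f,f) via R1 from cover(f,e), cover(e,f)
round 2: derive cover(f,j) via R1 from cover(f,e), cover(e,j)

yes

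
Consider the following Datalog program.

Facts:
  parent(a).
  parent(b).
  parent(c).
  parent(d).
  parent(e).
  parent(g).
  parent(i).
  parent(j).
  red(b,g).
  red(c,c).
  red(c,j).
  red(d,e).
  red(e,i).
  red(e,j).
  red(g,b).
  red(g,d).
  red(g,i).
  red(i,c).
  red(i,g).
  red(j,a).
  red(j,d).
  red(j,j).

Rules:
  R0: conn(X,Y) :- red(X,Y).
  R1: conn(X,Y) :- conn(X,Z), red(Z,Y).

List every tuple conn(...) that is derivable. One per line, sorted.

round 1: derive conn(b,g) via R0 from red(b,g)
round 1: derive conn(c,c) via R0 from red(c,c)
round 1: derive conn(c,j) via R0 from red(c,j)
round 1: derive conn(d,e) via R0 from red(d,e)
round 1: derive conn(e,i) via R0 from red(e,i)
round 1: derive conn(e,j) via R0 from red(e,j)
round 1: derive conn(g,b) via R0 from red(g,b)
round 1: derive conn(g,d) via R0 from red(g,d)
round 1: derive conn(g,i) via R0 from red(g,i)
round 1: derive conn(i,c) via R0 from red(i,c)
round 1: derive conn(i,g) via R0 from red(i,g)
round 1: derive conn(j,a) via R0 from red(j,a)
round 1: derive conn(j,d) via R0 from red(j,d)
round 1: derive conn(j,j) via R0 from red(j,j)
round 2: derive conn(b,b) via R1 from conn(b,g), red(g,b)
round 2: derive conn(b,d) via R1 from conn(b,g), red(g,d)
round 2: derive conn(b,i) via R1 from conn(b,g), red(g,i)
round 2: derive conn(c,a) via R1 from conn(c,j), red(j,a)
round 2: derive conn(c,d) via R1 from conn(c,j), red(j,d)
round 2: derive conn(d,i) via R1 from conn(d,e), red(e,i)
round 2: derive conn(d,j) via R1 from conn(d,e), red(e,j)
round 2: derive conn(e,a) via R1 from conn(e,j), red(j,a)
round 2: derive conn(e,c) via R1 from conn(e,i), red(i,c)
round 2: derive conn(e,d) via R1 from conn(e,j), red(j,d)
round 2: derive conn(e,g) via R1 from conn(e,i), red(i,g)
round 2: derive conn(g,c) via R1 from conn(g,i), red(i,c)
round 2: derive conn(g,e) via R1 from conn(g,d), red(d,e)
round 2: derive conn(g,g) via R1 from conn(g,b), red(b,g)
round 2: derive conn(i,b) via R1 from conn(i,g), red(g,b)
round 2: derive conn(i,d) via R1 from conn(i,g), red(g,d)
round 2: derive conn(i,i) via R1 from conn(i,g), red(g,i)
round 2: derive conn(i,j) via R1 from conn(i,c), red(c,j)
round 2: derive conn(j,e) via R1 from conn(j,d), red(d,e)
round 3: derive conn(b,c) via R1 from conn(b,i), red(i,c)
round 3: derive conn(b,e) via R1 from conn(b,d), red(d,e)
round 3: derive conn(c,e) via R1 from conn(c,d), red(d,e)
round 3: derive conn(d,a) via R1 from conn(d,j), red(j,a)
round 3: derive conn(d,c) via R1 from conn(d,i), red(i,c)
round 3: derive conn(d,d) via R1 from conn(d,j), red(j,d)
round 3: derive conn(d,g) via R1 from conn(d,i), red(i,g)
round 3: derive conn(e,b) via R1 from conn(e,g), red(g,b)
round 3: derive conn(e,e) via R1 from conn(e,d), red(d,e)
round 3: derive conn(g,j) via R1 from conn(g,c), red(c,j)
round 3: derive conn(i,a) via R1 from conn(i,j), red(j,a)
round 3: derive conn(i,e) via R1 from conn(i,d), red(d,e)
round 3: derive conn(j,i) via R1 from conn(j,e), red(e,i)
round 4: derive conn(b,j) via R1 from conn(b,c), red(c,j)
round 4: derive conn(c,i) via R1 from conn(c,e), red(e,i)
round 4: derive conn(d,b) via R1 from conn(d,g), red(g,b)
round 4: derive conn(g,a) via R1 from conn(g,j), red(j,a)
round 4: derive conn(j,c) via R1 from conn(j,i), red(i,c)
round 4: derive conn(j,g) via R1 from conn(j,i), red(i,g)
round 5: derive conn(b,a) via R1 from conn(b,j), red(j,a)
round 5: derive conn(c,g) via R1 from conn(c,i), red(i,g)
round 5: derive conn(j,b) via R1 from conn(j,g), red(g,b)
round 6: derive conn(c,b) via R1 from conn(c,g), red(g,b)

conn(b,a)
conn(b,b)
conn(b,c)
conn(b,d)
conn(b,e)
conn(b,g)
conn(b,i)
conn(b,j)
conn(c,a)
conn(c,b)
conn(c,c)
conn(c,d)
conn(c,e)
conn(c,g)
conn(c,i)
conn(c,j)
conn(d,a)
conn(d,b)
conn(d,c)
conn(d,d)
conn(d,e)
conn(d,g)
conn(d,i)
conn(d,j)
conn(e,a)
conn(e,b)
conn(e,c)
conn(e,d)
conn(e,e)
conn(e,g)
conn(e,i)
conn(e,j)
conn(g,a)
conn(g,b)
conn(g,c)
conn(g,d)
conn(g,e)
conn(g,g)
conn(g,i)
conn(g,j)
conn(i,a)
conn(i,b)
conn(i,c)
conn(i,d)
conn(i,e)
conn(i,g)
conn(i,i)
conn(i,j)
conn(j,a)
conn(j,b)
conn(j,c)
conn(j,d)
conn(j,e)
conn(j,g)
conn(j,i)
conn(j,j)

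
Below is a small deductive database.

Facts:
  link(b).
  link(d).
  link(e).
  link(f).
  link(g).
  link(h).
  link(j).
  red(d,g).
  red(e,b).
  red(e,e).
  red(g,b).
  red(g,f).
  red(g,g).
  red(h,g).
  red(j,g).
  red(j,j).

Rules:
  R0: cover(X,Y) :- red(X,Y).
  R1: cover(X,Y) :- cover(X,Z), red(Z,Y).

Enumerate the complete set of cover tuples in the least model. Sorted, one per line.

round 1: derive cover(d,g) via R0 from red(d,g)
round 1: derive cover(e,b) via R0 from red(e,b)
round 1: derive cover(e,e) via R0 from red(e,e)
round 1: derive cover(g,b) via R0 from red(g,b)
round 1: derive cover(g,f) via R0 from red(g,f)
round 1: derive cover(g,g) via R0 from red(g,g)
round 1: derive cover(h,g) via R0 from red(h,g)
round 1: derive cover(j,g) via R0 from red(j,g)
round 1: derive cover(j,j) via R0 from red(j,j)
round 2: derive cover(d,b) via R1 from cover(d,g), red(g,b)
round 2: derive cover(d,f) via R1 from cover(d,g), red(g,f)
round 2: derive cover(h,b) via R1 from cover(h,g), red(g,b)
round 2: derive cover(h,f) via R1 from cover(h,g), red(g,f)
round 2: derive cover(j,b) via R1 from cover(j,g), red(g,b)
round 2: derive cover(j,f) via R1 from cover(j,g), red(g,f)

cover(d,b)
cover(d,f)
cover(d,g)
cover(e,b)
cover(e,e)
cover(g,b)
cover(g,f)
cover(g,g)
cover(h,b)
cover(h,f)
cover(h,g)
cover(j,b)
cover(j,f)
cover(j,g)
cover(j,j)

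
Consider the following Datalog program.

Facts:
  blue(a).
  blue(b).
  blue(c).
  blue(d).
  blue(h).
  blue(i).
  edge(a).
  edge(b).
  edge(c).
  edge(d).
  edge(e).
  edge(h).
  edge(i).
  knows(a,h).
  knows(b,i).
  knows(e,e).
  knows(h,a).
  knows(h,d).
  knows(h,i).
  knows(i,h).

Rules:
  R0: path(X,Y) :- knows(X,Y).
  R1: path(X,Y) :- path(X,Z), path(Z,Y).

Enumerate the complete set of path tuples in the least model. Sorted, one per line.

round 1: derive path(a,h) via R0 from knows(a,h)
round 1: derive path(b,i) via R0 from knows(b,i)
round 1: derive path(e,e) via R0 from knows(e,e)
round 1: derive path(h,a) via R0 from knows(h,a)
round 1: derive path(h,d) via R0 from knows(h,d)
round 1: derive path(h,i) via R0 from knows(h,i)
round 1: derive path(i,h) via R0 from knows(i,h)
round 2: derive path(a,a) via R1 from path(a,h), path(h,a)
round 2: derive path(a,d) via R1 from path(a,h), path(h,d)
round 2: derive path(a,i) via R1 from path(a,h), path(h,i)
round 2: derive path(b,h) via R1 from path(b,i), path(i,h)
round 2: derive path(h,h) via R1 from path(h,a), path(a,h)
round 2: derive path(i,a) via R1 from path(i,h), path(h,a)
round 2: derive path(i,d) via R1 from path(i,h), path(h,d)
round 2: derive path(i,i) via R1 from path(i,h), path(h,i)
round 3: derive path(b,a) via R1 from path(b,h), path(h,a)
round 3: derive path(b,d) via R1 from path(b,h), path(h,d)

path(a,a)
path(a,d)
path(a,h)
path(a,i)
path(b,a)
path(b,d)
path(b,h)
path(b,i)
path(e,e)
path(h,a)
path(h,d)
path(h,h)
path(h,i)
path(i,a)
path(i,d)
path(i,h)
path(i,i)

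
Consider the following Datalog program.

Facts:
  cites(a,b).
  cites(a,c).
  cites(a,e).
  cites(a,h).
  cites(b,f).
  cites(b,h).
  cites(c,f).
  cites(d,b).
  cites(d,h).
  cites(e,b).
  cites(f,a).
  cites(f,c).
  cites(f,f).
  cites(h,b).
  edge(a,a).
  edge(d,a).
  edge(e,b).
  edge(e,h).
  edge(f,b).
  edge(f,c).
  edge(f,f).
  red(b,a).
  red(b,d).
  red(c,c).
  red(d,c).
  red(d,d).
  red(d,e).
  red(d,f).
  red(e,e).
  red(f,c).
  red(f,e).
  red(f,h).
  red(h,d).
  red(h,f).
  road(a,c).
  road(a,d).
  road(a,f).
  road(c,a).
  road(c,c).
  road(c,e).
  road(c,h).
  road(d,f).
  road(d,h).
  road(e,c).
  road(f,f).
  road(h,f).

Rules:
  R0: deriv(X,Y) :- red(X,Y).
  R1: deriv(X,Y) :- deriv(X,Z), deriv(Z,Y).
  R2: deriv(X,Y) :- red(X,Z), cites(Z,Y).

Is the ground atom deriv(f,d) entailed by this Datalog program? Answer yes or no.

round 1: derive deriv(b,a) via R0 from red(b,a)
round 1: derive deriv(b,d) via R0 from red(b,d)
round 1: derive deriv(c,c) via R0 from red(c,c)
round 1: derive deriv(d,c) via R0 from red(d,c)
round 1: derive deriv(d,d) via R0 from red(d,d)
round 1: derive deriv(d,e) via R0 from red(d,e)
round 1: derive deriv(d,f) via R0 from red(d,f)
round 1: derive deriv(e,e) via R0 from red(e,e)
round 1: derive deriv(f,c) via R0 from red(f,c)
round 1: derive deriv(f,e) via R0 from red(f,e)
round 1: derive deriv(f,h) via R0 from red(f,h)
round 1: derive deriv(h,d) via R0 from red(h,d)
round 1: derive deriv(h,f) via R0 from red(h,f)
round 1: derive deriv(b,b) via R2 from red(b,a), cites(a,b)
round 1: derive deriv(b,c) via R2 from red(b,a), cites(a,c)
round 1: derive deriv(b,e) via R2 from red(b,a), cites(a,e)
round 1: derive deriv(b,h) via R2 from red(b,a), cites(a,h)
round 1: derive deriv(c,f) via R2 from red(c,c), cites(c,f)
round 1: derive deriv(d,a) via R2 from red(d,f), cites(f,a)
round 1: derive deriv(d,b) via R2 from red(d,d), cites(d,b)
round 1: derive deriv(d,h) via R2 from red(d,d), cites(d,h)
round 1: derive deriv(e,b) via R2 from red(e,e), cites(e,b)
round 1: derive deriv(f,b) via R2 from red(f,e), cites(e,b)
round 1: derive deriv(f,f) via R2 from red(f,c), cites(c,f)
round 1: derive deriv(h,a) via R2 from red(h,f), cites(f,a)
round 1: derive deriv(h,b) via R2 from red(h,d), cites(d,b)
round 1: derive deriv(h,c) via R2 from red(h,f), cites(f,c)
round 1: derive deriv(h,h) via R2 from red(h,d), cites(d,h)
round 2: derive deriv(b,f) via R1 from deriv(b,c), deriv(c,f)
round 2: derive deriv(c,b) via R1 from deriv(c,f), deriv(f,b)
round 2: derive deriv(c,e) via R1 from deriv(c,f), deriv(f,e)
round 2: derive deriv(c,h) via R1 from deriv(c,f), deriv(f,h)
round 2: derive deriv(e,a) via R1 from deriv(e,b), deriv(b,a)
round 2: derive deriv(e,c) via R1 from deriv(e,b), deriv(b,c)
round 2: derive deriv(e,d) via R1 from deriv(e,b), deriv(b,d)
round 2: derive deriv(e,h) via R1 from deriv(e,b), deriv(b,h)
round 2: derive deriv(f,a) via R1 from deriv(f,b), deriv(b,a)
round 2: derive deriv(f,d) via R1 from deriv(f,b), deriv(b,d)
round 2: derive deriv(h,e) via R1 from deriv(h,b), deriv(b,e)
round 3: derive deriv(c,a) via R1 from deriv(c,b), deriv(b,a)
round 3: derive deriv(c,d) via R1 from deriv(c,b), deriv(b,d)
round 3: derive deriv(e,f) via R1 from deriv(e,b), deriv(b,f)

yes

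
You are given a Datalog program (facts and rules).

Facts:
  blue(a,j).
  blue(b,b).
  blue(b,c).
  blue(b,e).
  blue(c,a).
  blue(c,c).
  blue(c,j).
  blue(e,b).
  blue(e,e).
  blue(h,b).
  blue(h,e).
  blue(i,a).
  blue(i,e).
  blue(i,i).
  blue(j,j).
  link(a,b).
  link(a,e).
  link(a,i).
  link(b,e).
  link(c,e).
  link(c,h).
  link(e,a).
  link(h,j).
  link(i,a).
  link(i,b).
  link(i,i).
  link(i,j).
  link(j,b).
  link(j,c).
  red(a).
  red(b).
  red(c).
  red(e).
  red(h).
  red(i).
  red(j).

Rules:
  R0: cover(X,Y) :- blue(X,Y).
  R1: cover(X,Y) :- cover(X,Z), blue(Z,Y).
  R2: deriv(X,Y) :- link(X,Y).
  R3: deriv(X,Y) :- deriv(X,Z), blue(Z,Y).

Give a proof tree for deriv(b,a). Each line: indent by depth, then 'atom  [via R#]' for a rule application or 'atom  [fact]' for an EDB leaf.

deriv(b,a)  [via R3]
  deriv(b,c)  [via R3]
    deriv(b,b)  [via R3]
      deriv(b,e)  [via R2]
        link(b,e)  [fact]
      blue(e,b)  [fact]
    blue(b,c)  [fact]
  blue(c,a)  [fact]

round 1: derive deriv(a,b) via R2 from link(a,b)
round 1: derive deriv(a,e) via R2 from link(a,e)
round 1: derive deriv(a,i) via R2 from link(a,i)
round 1: derive deriv(b,e) via R2 from link(b,e)
round 1: derive deriv(c,e) via R2 from link(c,e)
round 1: derive deriv(c,h) via R2 from link(c,h)
round 1: derive deriv(e,a) via R2 from link(e,a)
round 1: derive deriv(h,j) via R2 from link(h,j)
round 1: derive deriv(i,a) via R2 from link(i,a)
round 1: derive deriv(i,b) via R2 from link(i,b)
round 1: derive deriv(i,i) via R2 from link(i,i)
round 1: derive deriv(i,j) via R2 from link(i,j)
round 1: derive deriv(j,b) via R2 from link(j,b)
round 1: derive deriv(j,c) via R2 from link(j,c)
round 2: derive deriv(a,a) via R3 from deriv(a,i), blue(i,a)
round 2: derive deriv(a,c) via R3 from deriv(a,b), blue(b,c)
round 2: derive deriv(b,b) via R3 from deriv(b,e), blue(e,b)
round 2: derive deriv(c,b) via R3 from deriv(c,e), blue(e,b)
round 2: derive deriv(e,j) via R3 from deriv(e,a), blue(a,j)
round 2: derive deriv(i,c) via R3 from deriv(i,b), blue(b,c)
round 2: derive deriv(i,e) via R3 from deriv(i,b), blue(b,e)
round 2: derive deriv(j,a) via R3 from deriv(j,c), blue(c,a)
round 2: derive deriv(j,e) via R3 from deriv(j,b), blue(b,e)
round 2: derive deriv(j,j) via R3 from deriv(j,c), blue(c,j)
round 3: derive deriv(a,j) via R3 from deriv(a,a), blue(a,j)
round 3: derive deriv(b,c) via R3 from deriv(b,b), blue(b,c)
round 3: derive deriv(c,c) via R3 from deriv(c,b), blue(b,c)
round 4: derive deriv(b,a) via R3 from deriv(b,c), blue(c,a)
round 4: derive deriv(b,j) via R3 from deriv(b,c), blue(c,j)
round 4: derive deriv(c,a) via R3 from deriv(c,c), blue(c,a)
round 4: derive deriv(c,j) via R3 from deriv(c,c), blue(c,j)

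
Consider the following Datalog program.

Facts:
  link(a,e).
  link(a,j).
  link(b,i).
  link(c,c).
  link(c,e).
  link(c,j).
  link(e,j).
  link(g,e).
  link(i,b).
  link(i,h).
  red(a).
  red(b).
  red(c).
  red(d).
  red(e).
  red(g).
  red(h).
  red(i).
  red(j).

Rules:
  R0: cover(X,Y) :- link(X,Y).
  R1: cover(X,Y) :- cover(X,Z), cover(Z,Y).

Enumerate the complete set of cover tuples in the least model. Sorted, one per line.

cover(a,e)
cover(a,j)
cover(b,b)
cover(b,h)
cover(b,i)
cover(c,c)
cover(c,e)
cover(c,j)
cover(e,j)
cover(g,e)
cover(g,j)
cover(i,b)
cover(i,h)
cover(i,i)

round 1: derive cover(a,e) via R0 from link(a,e)
round 1: derive cover(a,j) via R0 from link(a,j)
round 1: derive cover(b,i) via R0 from link(b,i)
round 1: derive cover(c,c) via R0 from link(c,c)
round 1: derive cover(c,e) via R0 from link(c,e)
round 1: derive cover(c,j) via R0 from link(c,j)
round 1: derive cover(e,j) via R0 from link(e,j)
round 1: derive cover(g,e) via R0 from link(g,e)
round 1: derive cover(i,b) via R0 from link(i,b)
round 1: derive cover(i,h) via R0 from link(i,h)
round 2: derive cover(b,b) via R1 from cover(b,i), cover(i,b)
round 2: derive cover(b,h) via R1 from cover(b,i), cover(i,h)
round 2: derive cover(g,j) via R1 from cover(g,e), cover(e,j)
round 2: derive cover(i,i) via R1 from cover(i,b), cover(b,i)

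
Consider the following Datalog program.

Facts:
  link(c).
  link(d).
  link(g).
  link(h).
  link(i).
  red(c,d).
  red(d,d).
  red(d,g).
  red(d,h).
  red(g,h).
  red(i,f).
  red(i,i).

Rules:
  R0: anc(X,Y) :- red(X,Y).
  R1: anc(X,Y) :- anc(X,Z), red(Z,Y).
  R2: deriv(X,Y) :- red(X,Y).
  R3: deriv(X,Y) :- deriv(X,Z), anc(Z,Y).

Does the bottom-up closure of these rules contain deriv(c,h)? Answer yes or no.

yes

round 1: derive anc(c,d) via R0 from red(c,d)
round 1: derive anc(d,d) via R0 from red(d,d)
round 1: derive anc(d,g) via R0 from red(d,g)
round 1: derive anc(d,h) via R0 from red(d,h)
round 1: derive anc(g,h) via R0 from red(g,h)
round 1: derive anc(i,f) via R0 from red(i,f)
round 1: derive anc(i,i) via R0 from red(i,i)
round 1: derive deriv(c,d) via R2 from red(c,d)
round 1: derive deriv(d,d) via R2 from red(d,d)
round 1: derive deriv(d,g) via R2 from red(d,g)
round 1: derive deriv(d,h) via R2 from red(d,h)
round 1: derive deriv(g,h) via R2 from red(g,h)
round 1: derive deriv(i,f) via R2 from red(i,f)
round 1: derive deriv(i,i) via R2 from red(i,i)
round 2: derive anc(c,g) via R1 from anc(c,d), red(d,g)
round 2: derive anc(c,h) via R1 from anc(c,d), red(d,h)
round 2: derive deriv(c,g) via R3 from deriv(c,d), anc(d,g)
round 2: derive deriv(c,h) via R3 from deriv(c,d), anc(d,h)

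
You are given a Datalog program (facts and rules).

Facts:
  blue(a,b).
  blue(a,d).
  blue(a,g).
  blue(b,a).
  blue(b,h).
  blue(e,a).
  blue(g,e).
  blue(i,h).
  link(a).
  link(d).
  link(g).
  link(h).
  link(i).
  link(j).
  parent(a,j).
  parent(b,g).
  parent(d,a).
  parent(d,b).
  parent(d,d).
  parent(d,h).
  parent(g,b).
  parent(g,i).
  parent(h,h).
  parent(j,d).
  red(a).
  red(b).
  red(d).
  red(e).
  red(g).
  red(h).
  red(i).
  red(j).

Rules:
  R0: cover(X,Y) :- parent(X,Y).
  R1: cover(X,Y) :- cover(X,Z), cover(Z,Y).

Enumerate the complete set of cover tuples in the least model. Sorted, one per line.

round 1: derive cover(a,j) via R0 from parent(a,j)
round 1: derive cover(b,g) via R0 from parent(b,g)
round 1: derive cover(d,a) via R0 from parent(d,a)
round 1: derive cover(d,b) via R0 from parent(d,b)
round 1: derive cover(d,d) via R0 from parent(d,d)
round 1: derive cover(d,h) via R0 from parent(d,h)
round 1: derive cover(g,b) via R0 from parent(g,b)
round 1: derive cover(g,i) via R0 from parent(g,i)
round 1: derive cover(h,h) via R0 from parent(h,h)
round 1: derive cover(j,d) via R0 from parent(j,d)
round 2: derive cover(a,d) via R1 from cover(a,j), cover(j,d)
round 2: derive cover(b,b) via R1 from cover(b,g), cover(g,b)
round 2: derive cover(b,i) via R1 from cover(b,g), cover(g,i)
round 2: derive cover(d,g) via R1 from cover(d,b), cover(b,g)
round 2: derive cover(d,j) via R1 from cover(d,a), cover(a,j)
round 2: derive cover(g,g) via R1 from cover(g,b), cover(b,g)
round 2: derive cover(j,a) via R1 from cover(j,d), cover(d,a)
round 2: derive cover(j,b) via R1 from cover(j,d), cover(d,b)
round 2: derive cover(j,h) via R1 from cover(j,d), cover(d,h)
round 3: derive cover(a,a) via R1 from cover(a,d), cover(d,a)
round 3: derive cover(a,b) via R1 from cover(a,d), cover(d,b)
round 3: derive cover(a,g) via R1 from cover(a,d), cover(d,g)
round 3: derive cover(a,h) via R1 from cover(a,d), cover(d,h)
round 3: derive cover(d,i) via R1 from cover(d,b), cover(b,i)
round 3: derive cover(j,g) via R1 from cover(j,b), cover(b,g)
round 3: derive cover(j,i) via R1 from cover(j,b), cover(b,i)
round 3: derive cover(j,j) via R1 from cover(j,a), cover(a,j)
round 4: derive cover(a,i) via R1 from cover(a,b), cover(b,i)

cover(a,a)
cover(a,b)
cover(a,d)
cover(a,g)
cover(a,h)
cover(a,i)
cover(a,j)
cover(b,b)
cover(b,g)
cover(b,i)
cover(d,a)
cover(d,b)
cover(d,d)
cover(d,g)
cover(d,h)
cover(d,i)
cover(d,j)
cover(g,b)
cover(g,g)
cover(g,i)
cover(h,h)
cover(j,a)
cover(j,b)
cover(j,d)
cover(j,g)
cover(j,h)
cover(j,i)
cover(j,j)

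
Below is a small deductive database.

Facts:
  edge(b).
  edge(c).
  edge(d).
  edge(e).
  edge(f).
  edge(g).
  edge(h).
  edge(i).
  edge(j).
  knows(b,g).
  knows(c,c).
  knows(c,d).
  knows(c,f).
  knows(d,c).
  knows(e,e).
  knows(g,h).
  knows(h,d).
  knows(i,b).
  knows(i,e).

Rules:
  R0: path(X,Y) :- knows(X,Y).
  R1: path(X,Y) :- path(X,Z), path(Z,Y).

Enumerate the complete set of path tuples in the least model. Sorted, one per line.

round 1: derive path(b,g) via R0 from knows(b,g)
round 1: derive path(c,c) via R0 from knows(c,c)
round 1: derive path(c,d) via R0 from knows(c,d)
round 1: derive path(c,f) via R0 from knows(c,f)
round 1: derive path(d,c) via R0 from knows(d,c)
round 1: derive path(e,e) via R0 from knows(e,e)
round 1: derive path(g,h) via R0 from knows(g,h)
round 1: derive path(h,d) via R0 from knows(h,d)
round 1: derive path(i,b) via R0 from knows(i,b)
round 1: derive path(i,e) via R0 from knows(i,e)
round 2: derive path(b,h) via R1 from path(b,g), path(g,h)
round 2: derive path(d,d) via R1 from path(d,c), path(c,d)
round 2: derive path(d,f) via R1 from path(d,c), path(c,f)
round 2: derive path(g,d) via R1 from path(g,h), path(h,d)
round 2: derive path(h,c) via R1 from path(h,d), path(d,c)
round 2: derive path(i,g) via R1 from path(i,b), path(b,g)
round 3: derive path(b,c) via R1 from path(b,h), path(h,c)
round 3: derive path(b,d) via R1 from path(b,g), path(g,d)
round 3: derive path(g,c) via R1 from path(g,d), path(d,c)
round 3: derive path(g,f) via R1 from path(g,d), path(d,f)
round 3: derive path(h,f) via R1 from path(h,c), path(c,f)
round 3: derive path(i,d) via R1 from path(i,g), path(g,d)
round 3: derive path(i,h) via R1 from path(i,b), path(b,h)
round 4: derive path(b,f) via R1 from path(b,c), path(c,f)
round 4: derive path(i,c) via R1 from path(i,b), path(b,c)
round 4: derive path(i,f) via R1 from path(i,d), path(d,f)

path(b,c)
path(b,d)
path(b,f)
path(b,g)
path(b,h)
path(c,c)
path(c,d)
path(c,f)
path(d,c)
path(d,d)
path(d,f)
path(e,e)
path(g,c)
path(g,d)
path(g,f)
path(g,h)
path(h,c)
path(h,d)
path(h,f)
path(i,b)
path(i,c)
path(i,d)
path(i,e)
path(i,f)
path(i,g)
path(i,h)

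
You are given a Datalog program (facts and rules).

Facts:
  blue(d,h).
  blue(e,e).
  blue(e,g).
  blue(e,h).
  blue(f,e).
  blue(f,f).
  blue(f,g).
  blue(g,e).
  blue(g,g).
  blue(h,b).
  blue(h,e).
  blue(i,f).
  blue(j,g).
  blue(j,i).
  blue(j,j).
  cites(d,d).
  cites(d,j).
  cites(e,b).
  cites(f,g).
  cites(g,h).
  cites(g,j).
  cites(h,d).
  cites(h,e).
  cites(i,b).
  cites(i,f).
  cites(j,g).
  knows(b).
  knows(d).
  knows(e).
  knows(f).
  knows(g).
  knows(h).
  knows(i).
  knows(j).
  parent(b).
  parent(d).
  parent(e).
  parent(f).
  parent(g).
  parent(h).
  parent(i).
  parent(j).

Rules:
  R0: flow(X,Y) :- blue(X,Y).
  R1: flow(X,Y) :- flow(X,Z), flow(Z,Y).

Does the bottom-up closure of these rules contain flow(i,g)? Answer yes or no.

round 1: derive flow(d,h) via R0 from blue(d,h)
round 1: derive flow(e,e) via R0 from blue(e,e)
round 1: derive flow(e,g) via R0 from blue(e,g)
round 1: derive flow(e,h) via R0 from blue(e,h)
round 1: derive flow(f,e) via R0 from blue(f,e)
round 1: derive flow(f,f) via R0 from blue(f,f)
round 1: derive flow(f,g) via R0 from blue(f,g)
round 1: derive flow(g,e) via R0 from blue(g,e)
round 1: derive flow(g,g) via R0 from blue(g,g)
round 1: derive flow(h,b) via R0 from blue(h,b)
round 1: derive flow(h,e) via R0 from blue(h,e)
round 1: derive flow(i,f) via R0 from blue(i,f)
round 1: derive flow(j,g) via R0 from blue(j,g)
round 1: derive flow(j,i) via R0 from blue(j,i)
round 1: derive flow(j,j) via R0 from blue(j,j)
round 2: derive flow(d,b) via R1 from flow(d,h), flow(h,b)
round 2: derive flow(d,e) via R1 from flow(d,h), flow(h,e)
round 2: derive flow(e,b) via R1 from flow(e,h), flow(h,b)
round 2: derive flow(f,h) via R1 from flow(f,e), flow(e,h)
round 2: derive flow(g,h) via R1 from flow(g,e), flow(e,h)
round 2: derive flow(h,g) via R1 from flow(h,e), flow(e,g)
round 2: derive flow(h,h) via R1 from flow(h,e), flow(e,h)
round 2: derive flow(i,e) via R1 from flow(i,f), flow(f,e)
round 2: derive flow(i,g) via R1 from flow(i,f), flow(f,g)
round 2: derive flow(j,e) via R1 from flow(j,g), flow(g,e)
round 2: derive flow(j,f) via R1 from flow(j,i), flow(i,f)
round 3: derive flow(d,g) via R1 from flow(d,e), flow(e,g)
round 3: derive flow(f,b) via R1 from flow(f,e), flow(e,b)
round 3: derive flow(g,b) via R1 from flow(g,e), flow(e,b)
round 3: derive flow(i,b) via R1 from flow(i,e), flow(e,b)
round 3: derive flow(i,h) via R1 from flow(i,e), flow(e,h)
round 3: derive flow(j,b) via R1 from flow(j,e), flow(e,b)
round 3: derive flow(j,h) via R1 from flow(j,e), flow(e,h)

yes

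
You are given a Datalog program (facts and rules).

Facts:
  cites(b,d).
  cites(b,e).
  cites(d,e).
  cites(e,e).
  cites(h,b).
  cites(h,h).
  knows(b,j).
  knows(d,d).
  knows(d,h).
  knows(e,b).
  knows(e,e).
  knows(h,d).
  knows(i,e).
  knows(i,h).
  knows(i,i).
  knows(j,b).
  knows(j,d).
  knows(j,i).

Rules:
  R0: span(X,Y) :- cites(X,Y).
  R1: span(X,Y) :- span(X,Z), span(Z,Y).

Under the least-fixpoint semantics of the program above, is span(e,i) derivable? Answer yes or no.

no

round 1: derive span(b,d) via R0 from cites(b,d)
round 1: derive span(b,e) via R0 from cites(b,e)
round 1: derive span(d,e) via R0 from cites(d,e)
round 1: derive span(e,e) via R0 from cites(e,e)
round 1: derive span(h,b) via R0 from cites(h,b)
round 1: derive span(h,h) via R0 from cites(h,h)
round 2: derive span(h,d) via R1 from span(h,b), span(b,d)
round 2: derive span(h,e) via R1 from span(h,b), span(b,e)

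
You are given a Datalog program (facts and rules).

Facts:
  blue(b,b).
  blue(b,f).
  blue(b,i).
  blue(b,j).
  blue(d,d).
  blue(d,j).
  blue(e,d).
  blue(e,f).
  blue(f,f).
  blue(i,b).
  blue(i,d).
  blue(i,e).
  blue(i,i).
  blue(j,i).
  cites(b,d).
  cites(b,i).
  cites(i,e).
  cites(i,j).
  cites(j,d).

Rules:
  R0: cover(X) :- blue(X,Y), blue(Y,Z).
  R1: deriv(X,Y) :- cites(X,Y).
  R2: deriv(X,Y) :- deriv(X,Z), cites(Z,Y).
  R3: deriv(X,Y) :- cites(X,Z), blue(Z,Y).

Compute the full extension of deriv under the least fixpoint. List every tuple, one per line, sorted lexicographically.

deriv(b,b)
deriv(b,d)
deriv(b,e)
deriv(b,i)
deriv(b,j)
deriv(i,d)
deriv(i,e)
deriv(i,f)
deriv(i,i)
deriv(i,j)
deriv(j,d)
deriv(j,j)

round 1: derive deriv(b,d) via R1 from cites(b,d)
round 1: derive deriv(b,i) via R1 from cites(b,i)
round 1: derive deriv(i,e) via R1 from cites(i,e)
round 1: derive deriv(i,j) via R1 from cites(i,j)
round 1: derive deriv(j,d) via R1 from cites(j,d)
round 1: derive deriv(b,b) via R3 from cites(b,i), blue(i,b)
round 1: derive deriv(b,e) via R3 from cites(b,i), blue(i,e)
round 1: derive deriv(b,j) via R3 from cites(b,d), blue(d,j)
round 1: derive deriv(i,d) via R3 from cites(i,e), blue(e,d)
round 1: derive deriv(i,f) via R3 from cites(i,e), blue(e,f)
round 1: derive deriv(i,i) via R3 from cites(i,j), blue(j,i)
round 1: derive deriv(j,j) via R3 from cites(j,d), blue(d,j)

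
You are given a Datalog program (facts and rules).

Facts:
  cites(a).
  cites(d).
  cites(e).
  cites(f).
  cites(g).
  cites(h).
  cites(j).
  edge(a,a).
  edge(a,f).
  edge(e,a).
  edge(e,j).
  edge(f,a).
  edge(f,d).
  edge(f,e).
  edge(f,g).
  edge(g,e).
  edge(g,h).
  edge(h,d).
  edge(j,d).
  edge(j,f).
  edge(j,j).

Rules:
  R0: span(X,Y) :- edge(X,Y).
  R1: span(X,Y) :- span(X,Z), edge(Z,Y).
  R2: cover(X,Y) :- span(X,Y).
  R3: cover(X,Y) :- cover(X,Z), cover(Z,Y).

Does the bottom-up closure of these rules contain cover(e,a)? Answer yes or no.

round 1: derive span(a,a) via R0 from edge(a,a)
round 1: derive span(a,f) via R0 from edge(a,f)
round 1: derive span(e,a) via R0 from edge(e,a)
round 1: derive span(e,j) via R0 from edge(e,j)
round 1: derive span(f,a) via R0 from edge(f,a)
round 1: derive span(f,d) via R0 from edge(f,d)
round 1: derive span(f,e) via R0 from edge(f,e)
round 1: derive span(f,g) via R0 from edge(f,g)
round 1: derive span(g,e) via R0 from edge(g,e)
round 1: derive span(g,h) via R0 from edge(g,h)
round 1: derive span(h,d) via R0 from edge(h,d)
round 1: derive span(j,d) via R0 from edge(j,d)
round 1: derive span(j,f) via R0 from edge(j,f)
round 1: derive span(j,j) via R0 from edge(j,j)
round 2: derive span(a,d) via R1 from span(a,f), edge(f,d)
round 2: derive span(a,e) via R1 from span(a,f), edge(f,e)
round 2: derive span(a,g) via R1 from span(a,f), edge(f,g)
round 2: derive span(e,d) via R1 from span(e,j), edge(j,d)
round 2: derive span(e,f) via R1 from span(e,a), edge(a,f)
round 2: derive span(f,f) via R1 from span(f,a), edge(a,f)
round 2: derive span(f,h) via R1 from span(f,g), edge(g,h)
round 2: derive span(f,j) via R1 from span(f,e), edge(e,j)
round 2: derive span(g,a) via R1 from span(g,e), edge(e,a)
round 2: derive span(g,d) via R1 from span(g,h), edge(h,d)
round 2: derive span(g,j) via R1 from span(g,e), edge(e,j)
round 2: derive span(j,a) via R1 from span(j,f), edge(f,a)
round 2: derive span(j,e) via R1 from span(j,f), edge(f,e)
round 2: derive span(j,g) via R1 from span(j,f), edge(f,g)
round 2: derive cover(a,a) via R2 from span(a,a)
round 2: derive cover(a,f) via R2 from span(a,f)
round 2: derive cover(e,a) via R2 from span(e,a)
round 2: derive cover(e,j) via R2 from span(e,j)
round 2: derive cover(f,a) via R2 from span(f,a)
round 2: derive cover(f,d) via R2 from span(f,d)
round 2: derive cover(f,e) via R2 from span(f,e)
round 2: derive cover(f,g) via R2 from span(f,g)
round 2: derive cover(g,e) via R2 from span(g,e)
round 2: derive cover(g,h) via R2 from span(g,h)
round 2: derive cover(h,d) via R2 from span(h,d)
round 2: derive cover(j,d) via R2 from span(j,d)
round 2: derive cover(j,f) via R2 from span(j,f)
round 2: derive cover(j,j) via R2 from span(j,j)
round 3: derive span(a,h) via R1 from span(a,g), edge(g,h)
round 3: derive span(a,j) via R1 from span(a,e), edge(e,j)
round 3: derive span(e,e) via R1 from span(e,f), edge(f,e)
round 3: derive span(e,g) via R1 from span(e,f), edge(f,g)
round 3: derive span(g,f) via R1 from span(g,a), edge(a,f)
round 3: derive span(j,h) via R1 from span(j,g), edge(g,h)
round 3: derive cover(a,d) via R2 from span(a,d)
round 3: derive cover(a,e) via R2 from span(a,e)
round 3: derive cover(a,g) via R2 from span(a,g)
round 3: derive cover(e,d) via R2 from span(e,d)
round 3: derive cover(e,f) via R2 from span(e,f)
round 3: derive cover(f,f) via R2 from span(f,f)
round 3: derive cover(f,h) via R2 from span(f,h)
round 3: derive cover(f,j) via R2 from span(f,j)
round 3: derive cover(g,a) via R2 from span(g,a)
round 3: derive cover(g,d) via R2 from span(g,d)
round 3: derive cover(g,j) via R2 from span(g,j)
round 3: derive cover(j,a) via R2 from span(j,a)
round 3: derive cover(j,e) via R2 from span(j,e)
round 3: derive cover(j,g) via R2 from span(j,g)
round 4: derive span(e,h) via R1 from span(e,g), edge(g,h)
round 4: derive span(g,g) via R1 from span(g,f), edge(f,g)
round 4: derive cover(a,h) via R2 from span(a,h)
round 4: derive cover(a,j) via R2 from span(a,j)
round 4: derive cover(e,e) via R2 from span(e,e)
round 4: derive cover(e,g) via R2 from span(e,g)
round 4: derive cover(g,f) via R2 from span(g,f)
round 4: derive cover(j,h) via R2 from span(j,h)
round 4: derive cover(e,h) via R3 from cover(e,f), cover(f,h)
round 4: derive cover(g,g) via R3 from cover(g,a), cover(a,g)

yes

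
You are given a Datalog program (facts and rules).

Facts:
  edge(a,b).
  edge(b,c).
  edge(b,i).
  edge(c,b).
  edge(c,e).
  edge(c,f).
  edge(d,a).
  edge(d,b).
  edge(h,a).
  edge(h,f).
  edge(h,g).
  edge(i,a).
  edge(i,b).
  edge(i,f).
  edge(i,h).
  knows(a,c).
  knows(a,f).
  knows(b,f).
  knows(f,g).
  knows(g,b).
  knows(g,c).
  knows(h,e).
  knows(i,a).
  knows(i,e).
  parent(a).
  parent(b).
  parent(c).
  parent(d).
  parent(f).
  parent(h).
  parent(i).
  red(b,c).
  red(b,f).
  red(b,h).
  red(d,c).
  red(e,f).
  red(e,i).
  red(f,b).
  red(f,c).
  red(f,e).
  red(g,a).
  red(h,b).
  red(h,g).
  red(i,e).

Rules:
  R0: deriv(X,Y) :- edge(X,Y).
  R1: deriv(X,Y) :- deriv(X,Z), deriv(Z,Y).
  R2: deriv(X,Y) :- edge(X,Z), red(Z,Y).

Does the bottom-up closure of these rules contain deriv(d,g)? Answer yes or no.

yes

round 1: derive deriv(a,b) via R0 from edge(a,b)
round 1: derive deriv(b,c) via R0 from edge(b,c)
round 1: derive deriv(b,i) via R0 from edge(b,i)
round 1: derive deriv(c,b) via R0 from edge(c,b)
round 1: derive deriv(c,e) via R0 from edge(c,e)
round 1: derive deriv(c,f) via R0 from edge(c,f)
round 1: derive deriv(d,a) via R0 from edge(d,a)
round 1: derive deriv(d,b) via R0 from edge(d,b)
round 1: derive deriv(h,a) via R0 from edge(h,a)
round 1: derive deriv(h,f) via R0 from edge(h,f)
round 1: derive deriv(h,g) via R0 from edge(h,g)
round 1: derive deriv(i,a) via R0 from edge(i,a)
round 1: derive deriv(i,b) via R0 from edge(i,b)
round 1: derive deriv(i,f) via R0 from edge(i,f)
round 1: derive deriv(i,h) via R0 from edge(i,h)
round 1: derive deriv(a,c) via R2 from edge(a,b), red(b,c)
round 1: derive deriv(a,f) via R2 from edge(a,b), red(b,f)
round 1: derive deriv(a,h) via R2 from edge(a,b), red(b,h)
round 1: derive deriv(b,e) via R2 from edge(b,i), red(i,e)
round 1: derive deriv(c,c) via R2 from edge(c,b), red(b,c)
round 1: derive deriv(c,h) via R2 from edge(c,b), red(b,h)
round 1: derive deriv(c,i) via R2 from edge(c,e), red(e,i)
round 1: derive deriv(d,c) via R2 from edge(d,b), red(b,c)
round 1: derive deriv(d,f) via R2 from edge(d,b), red(b,f)
round 1: derive deriv(d,h) via R2 from edge(d,b), red(b,h)
round 1: derive deriv(h,b) via R2 from edge(h,f), red(f,b)
round 1: derive deriv(h,c) via R2 from edge(h,f), red(f,c)
round 1: derive deriv(h,e) via R2 from edge(h,f), red(f,e)
round 1: derive deriv(i,c) via R2 from edge(i,b), red(b,c)
round 1: derive deriv(i,e) via R2 from edge(i,f), red(f,e)
round 1: derive deriv(i,g) via R2 from edge(i,h), red(h,g)
round 2: derive deriv(a,a) via R1 from deriv(a,h), deriv(h,a)
round 2: derive deriv(a,e) via R1 from deriv(a,b), deriv(b,e)
round 2: derive deriv(a,g) via R1 from deriv(a,h), deriv(h,g)
round 2: derive deriv(a,i) via R1 from deriv(a,b), deriv(b,i)
round 2: derive deriv(b,a) via R1 from deriv(b,i), deriv(i,a)
round 2: derive deriv(b,b) via R1 from deriv(b,c), deriv(c,b)
round 2: derive deriv(b,f) via R1 from deriv(b,c), deriv(c,f)
round 2: derive deriv(b,g) via R1 from deriv(b,i), deriv(i,g)
round 2: derive deriv(b,h) via R1 from deriv(b,c), deriv(c,h)
round 2: derive deriv(c,a) via R1 from deriv(c,h), deriv(h,a)
round 2: derive deriv(c,g) via R1 from deriv(c,h), deriv(h,g)
round 2: derive deriv(d,e) via R1 from deriv(d,b), deriv(b,e)
round 2: derive deriv(d,g) via R1 from deriv(d,h), deriv(h,g)
round 2: derive deriv(d,i) via R1 from deriv(d,b), deriv(b,i)
round 2: derive deriv(h,h) via R1 from deriv(h,a), deriv(a,h)
round 2: derive deriv(h,i) via R1 from deriv(h,b), deriv(b,i)
round 2: derive deriv(i,i) via R1 from deriv(i,b), deriv(b,i)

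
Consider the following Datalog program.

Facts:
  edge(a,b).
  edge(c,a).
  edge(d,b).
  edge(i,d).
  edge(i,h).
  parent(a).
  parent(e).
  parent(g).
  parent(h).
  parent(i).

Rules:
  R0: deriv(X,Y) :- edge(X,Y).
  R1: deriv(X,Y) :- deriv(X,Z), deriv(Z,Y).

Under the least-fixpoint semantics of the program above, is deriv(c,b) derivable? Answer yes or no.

round 1: derive deriv(a,b) via R0 from edge(a,b)
round 1: derive deriv(c,a) via R0 from edge(c,a)
round 1: derive deriv(d,b) via R0 from edge(d,b)
round 1: derive deriv(i,d) via R0 from edge(i,d)
round 1: derive deriv(i,h) via R0 from edge(i,h)
round 2: derive deriv(c,b) via R1 from deriv(c,a), deriv(a,b)
round 2: derive deriv(i,b) via R1 from deriv(i,d), deriv(d,b)

yes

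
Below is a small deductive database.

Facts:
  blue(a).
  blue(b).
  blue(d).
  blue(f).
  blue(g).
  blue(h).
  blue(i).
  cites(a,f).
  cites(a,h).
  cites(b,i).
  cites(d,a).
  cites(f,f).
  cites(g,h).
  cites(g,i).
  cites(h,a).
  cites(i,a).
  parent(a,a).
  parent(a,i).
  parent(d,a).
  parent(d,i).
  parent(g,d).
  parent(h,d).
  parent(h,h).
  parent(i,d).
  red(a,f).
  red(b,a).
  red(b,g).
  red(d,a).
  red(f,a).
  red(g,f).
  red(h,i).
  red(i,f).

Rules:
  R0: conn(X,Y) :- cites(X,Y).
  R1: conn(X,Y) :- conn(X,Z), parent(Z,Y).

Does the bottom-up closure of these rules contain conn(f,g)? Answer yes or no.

round 1: derive conn(a,f) via R0 from cites(a,f)
round 1: derive conn(a,h) via R0 from cites(a,h)
round 1: derive conn(b,i) via R0 from cites(b,i)
round 1: derive conn(d,a) via R0 from cites(d,a)
round 1: derive conn(f,f) via R0 from cites(f,f)
round 1: derive conn(g,h) via R0 from cites(g,h)
round 1: derive conn(g,i) via R0 from cites(g,i)
round 1: derive conn(h,a) via R0 from cites(h,a)
round 1: derive conn(i,a) via R0 from cites(i,a)
round 2: derive conn(a,d) via R1 from conn(a,h), parent(h,d)
round 2: derive conn(b,d) via R1 from conn(b,i), parent(i,d)
round 2: derive conn(d,i) via R1 from conn(d,a), parent(a,i)
round 2: derive conn(g,d) via R1 from conn(g,h), parent(h,d)
round 2: derive conn(h,i) via R1 from conn(h,a), parent(a,i)
round 2: derive conn(i,i) via R1 from conn(i,a), parent(a,i)
round 3: derive conn(a,a) via R1 from conn(a,d), parent(d,a)
round 3: derive conn(a,i) via R1 from conn(a,d), parent(d,i)
round 3: derive conn(b,a) via R1 from conn(b,d), parent(d,a)
round 3: derive conn(d,d) via R1 from conn(d,i), parent(i,d)
round 3: derive conn(g,a) via R1 from conn(g,d), parent(d,a)
round 3: derive conn(h,d) via R1 from conn(h,i), parent(i,d)
round 3: derive conn(i,d) via R1 from conn(i,i), parent(i,d)

no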